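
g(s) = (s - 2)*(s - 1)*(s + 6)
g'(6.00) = 128.00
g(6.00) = 240.00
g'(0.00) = -16.00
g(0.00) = 12.00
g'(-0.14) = -16.78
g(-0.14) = 14.30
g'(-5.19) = 33.67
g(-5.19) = 36.05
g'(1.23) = -4.08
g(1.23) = -1.28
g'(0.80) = -9.28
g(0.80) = 1.63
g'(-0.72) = -18.76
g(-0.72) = 24.70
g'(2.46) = 16.91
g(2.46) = 5.68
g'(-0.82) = -18.90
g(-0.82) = 26.59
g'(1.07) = -6.15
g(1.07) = -0.46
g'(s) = (s - 2)*(s - 1) + (s - 2)*(s + 6) + (s - 1)*(s + 6) = 3*s^2 + 6*s - 16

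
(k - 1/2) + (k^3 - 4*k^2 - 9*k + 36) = k^3 - 4*k^2 - 8*k + 71/2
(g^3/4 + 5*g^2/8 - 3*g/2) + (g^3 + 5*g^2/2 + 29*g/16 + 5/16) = 5*g^3/4 + 25*g^2/8 + 5*g/16 + 5/16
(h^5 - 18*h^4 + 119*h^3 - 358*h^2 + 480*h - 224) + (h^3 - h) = h^5 - 18*h^4 + 120*h^3 - 358*h^2 + 479*h - 224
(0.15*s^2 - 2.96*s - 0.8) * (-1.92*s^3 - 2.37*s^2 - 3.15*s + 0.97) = -0.288*s^5 + 5.3277*s^4 + 8.0787*s^3 + 11.3655*s^2 - 0.3512*s - 0.776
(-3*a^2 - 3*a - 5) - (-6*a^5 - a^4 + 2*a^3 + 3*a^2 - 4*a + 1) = 6*a^5 + a^4 - 2*a^3 - 6*a^2 + a - 6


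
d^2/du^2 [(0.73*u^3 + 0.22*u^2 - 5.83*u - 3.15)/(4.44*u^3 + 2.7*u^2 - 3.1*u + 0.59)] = (-8.82849599999992*u^6 - 629.295408000001*u^5 - 1169.293536*u^4 - 842.365588*u^3 + 295.512036*u^2 + 264.951258*u - 71.680076)/(87.528384*u^9 + 159.68016*u^8 - 86.23368*u^7 - 168.400728*u^6 + 102.64572*u^5 + 42.01974*u^4 - 54.784108*u^3 + 19.82931*u^2 - 3.23733*u + 0.205379)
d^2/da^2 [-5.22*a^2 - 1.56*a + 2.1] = -10.4400000000000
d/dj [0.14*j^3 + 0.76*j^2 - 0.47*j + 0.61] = 0.42*j^2 + 1.52*j - 0.47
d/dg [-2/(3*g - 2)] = 6/(3*g - 2)^2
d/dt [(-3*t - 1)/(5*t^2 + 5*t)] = (3*t^2 + 2*t + 1)/(5*t^2*(t^2 + 2*t + 1))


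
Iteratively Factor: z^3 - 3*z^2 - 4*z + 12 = (z - 2)*(z^2 - z - 6) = (z - 2)*(z + 2)*(z - 3)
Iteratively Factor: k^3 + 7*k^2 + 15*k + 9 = (k + 3)*(k^2 + 4*k + 3) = (k + 3)^2*(k + 1)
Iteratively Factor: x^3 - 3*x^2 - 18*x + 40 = (x - 2)*(x^2 - x - 20) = (x - 2)*(x + 4)*(x - 5)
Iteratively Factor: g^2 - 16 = (g - 4)*(g + 4)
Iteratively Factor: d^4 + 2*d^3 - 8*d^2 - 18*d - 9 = (d + 1)*(d^3 + d^2 - 9*d - 9) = (d + 1)^2*(d^2 - 9) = (d - 3)*(d + 1)^2*(d + 3)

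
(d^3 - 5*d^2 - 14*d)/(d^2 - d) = (d^2 - 5*d - 14)/(d - 1)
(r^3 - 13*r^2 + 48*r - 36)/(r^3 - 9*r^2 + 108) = (r - 1)/(r + 3)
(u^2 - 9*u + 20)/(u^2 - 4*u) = (u - 5)/u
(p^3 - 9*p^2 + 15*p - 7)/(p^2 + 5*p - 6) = (p^2 - 8*p + 7)/(p + 6)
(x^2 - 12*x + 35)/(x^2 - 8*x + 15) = (x - 7)/(x - 3)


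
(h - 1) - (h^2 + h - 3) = 2 - h^2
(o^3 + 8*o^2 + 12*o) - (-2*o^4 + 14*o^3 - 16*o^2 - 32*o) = 2*o^4 - 13*o^3 + 24*o^2 + 44*o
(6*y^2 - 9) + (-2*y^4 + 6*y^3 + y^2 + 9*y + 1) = -2*y^4 + 6*y^3 + 7*y^2 + 9*y - 8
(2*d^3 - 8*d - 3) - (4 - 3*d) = 2*d^3 - 5*d - 7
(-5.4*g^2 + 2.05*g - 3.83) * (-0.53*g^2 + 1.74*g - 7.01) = 2.862*g^4 - 10.4825*g^3 + 43.4509*g^2 - 21.0347*g + 26.8483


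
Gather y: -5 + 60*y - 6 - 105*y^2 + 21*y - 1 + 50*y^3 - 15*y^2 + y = 50*y^3 - 120*y^2 + 82*y - 12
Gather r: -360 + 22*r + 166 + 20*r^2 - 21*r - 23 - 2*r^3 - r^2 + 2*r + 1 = -2*r^3 + 19*r^2 + 3*r - 216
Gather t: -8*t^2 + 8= 8 - 8*t^2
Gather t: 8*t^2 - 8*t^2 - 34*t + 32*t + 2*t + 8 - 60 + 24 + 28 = 0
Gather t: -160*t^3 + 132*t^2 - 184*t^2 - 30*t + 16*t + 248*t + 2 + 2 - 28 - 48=-160*t^3 - 52*t^2 + 234*t - 72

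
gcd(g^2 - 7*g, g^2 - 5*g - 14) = g - 7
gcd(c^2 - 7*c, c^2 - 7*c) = c^2 - 7*c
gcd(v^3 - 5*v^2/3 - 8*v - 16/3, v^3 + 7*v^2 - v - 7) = v + 1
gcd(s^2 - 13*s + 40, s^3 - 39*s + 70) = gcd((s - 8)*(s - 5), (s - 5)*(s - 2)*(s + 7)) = s - 5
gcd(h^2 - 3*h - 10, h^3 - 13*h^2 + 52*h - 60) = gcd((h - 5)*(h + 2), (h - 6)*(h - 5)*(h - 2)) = h - 5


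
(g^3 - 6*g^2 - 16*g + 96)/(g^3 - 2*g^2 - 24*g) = (g - 4)/g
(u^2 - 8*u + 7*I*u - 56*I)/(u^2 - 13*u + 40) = (u + 7*I)/(u - 5)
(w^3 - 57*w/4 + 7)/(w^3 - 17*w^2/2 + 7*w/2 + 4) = (4*w^3 - 57*w + 28)/(2*(2*w^3 - 17*w^2 + 7*w + 8))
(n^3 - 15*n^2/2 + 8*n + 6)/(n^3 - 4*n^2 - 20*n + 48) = (n + 1/2)/(n + 4)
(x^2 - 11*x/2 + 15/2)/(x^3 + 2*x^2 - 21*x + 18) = (x - 5/2)/(x^2 + 5*x - 6)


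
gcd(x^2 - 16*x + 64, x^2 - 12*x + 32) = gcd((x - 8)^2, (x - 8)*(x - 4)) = x - 8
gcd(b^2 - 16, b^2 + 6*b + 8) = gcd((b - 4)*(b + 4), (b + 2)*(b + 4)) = b + 4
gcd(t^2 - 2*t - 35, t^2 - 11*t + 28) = t - 7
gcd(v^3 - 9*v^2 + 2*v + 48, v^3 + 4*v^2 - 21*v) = v - 3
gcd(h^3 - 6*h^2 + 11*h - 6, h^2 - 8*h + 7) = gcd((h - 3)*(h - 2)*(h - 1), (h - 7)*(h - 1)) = h - 1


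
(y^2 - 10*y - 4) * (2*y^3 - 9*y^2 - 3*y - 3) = 2*y^5 - 29*y^4 + 79*y^3 + 63*y^2 + 42*y + 12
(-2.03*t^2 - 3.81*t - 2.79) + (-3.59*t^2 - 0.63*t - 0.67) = -5.62*t^2 - 4.44*t - 3.46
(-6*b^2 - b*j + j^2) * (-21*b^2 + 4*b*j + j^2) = 126*b^4 - 3*b^3*j - 31*b^2*j^2 + 3*b*j^3 + j^4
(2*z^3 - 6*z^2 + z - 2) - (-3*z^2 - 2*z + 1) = 2*z^3 - 3*z^2 + 3*z - 3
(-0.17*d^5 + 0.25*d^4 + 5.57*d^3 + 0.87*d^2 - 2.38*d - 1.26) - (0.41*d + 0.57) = -0.17*d^5 + 0.25*d^4 + 5.57*d^3 + 0.87*d^2 - 2.79*d - 1.83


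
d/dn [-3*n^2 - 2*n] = -6*n - 2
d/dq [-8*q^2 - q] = -16*q - 1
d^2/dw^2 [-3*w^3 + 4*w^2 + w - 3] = 8 - 18*w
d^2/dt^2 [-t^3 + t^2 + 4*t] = 2 - 6*t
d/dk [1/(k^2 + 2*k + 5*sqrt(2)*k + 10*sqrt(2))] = (-2*k - 5*sqrt(2) - 2)/(k^2 + 2*k + 5*sqrt(2)*k + 10*sqrt(2))^2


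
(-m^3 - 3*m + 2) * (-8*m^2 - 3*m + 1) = 8*m^5 + 3*m^4 + 23*m^3 - 7*m^2 - 9*m + 2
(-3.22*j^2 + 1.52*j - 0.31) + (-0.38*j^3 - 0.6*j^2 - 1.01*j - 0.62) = -0.38*j^3 - 3.82*j^2 + 0.51*j - 0.93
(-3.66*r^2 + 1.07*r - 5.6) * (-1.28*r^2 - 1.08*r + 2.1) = 4.6848*r^4 + 2.5832*r^3 - 1.6736*r^2 + 8.295*r - 11.76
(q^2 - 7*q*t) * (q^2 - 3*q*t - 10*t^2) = q^4 - 10*q^3*t + 11*q^2*t^2 + 70*q*t^3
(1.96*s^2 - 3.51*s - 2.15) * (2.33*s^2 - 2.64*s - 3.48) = 4.5668*s^4 - 13.3527*s^3 - 2.5639*s^2 + 17.8908*s + 7.482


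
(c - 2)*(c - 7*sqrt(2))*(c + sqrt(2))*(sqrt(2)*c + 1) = sqrt(2)*c^4 - 11*c^3 - 2*sqrt(2)*c^3 - 20*sqrt(2)*c^2 + 22*c^2 - 14*c + 40*sqrt(2)*c + 28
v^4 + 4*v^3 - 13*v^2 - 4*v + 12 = (v - 2)*(v - 1)*(v + 1)*(v + 6)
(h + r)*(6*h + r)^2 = 36*h^3 + 48*h^2*r + 13*h*r^2 + r^3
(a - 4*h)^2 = a^2 - 8*a*h + 16*h^2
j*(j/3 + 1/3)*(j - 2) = j^3/3 - j^2/3 - 2*j/3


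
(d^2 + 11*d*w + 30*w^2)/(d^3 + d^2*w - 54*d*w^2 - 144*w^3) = (-d - 5*w)/(-d^2 + 5*d*w + 24*w^2)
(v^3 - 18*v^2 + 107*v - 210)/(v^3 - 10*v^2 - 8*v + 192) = (v^2 - 12*v + 35)/(v^2 - 4*v - 32)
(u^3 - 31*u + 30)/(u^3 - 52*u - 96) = (-u^3 + 31*u - 30)/(-u^3 + 52*u + 96)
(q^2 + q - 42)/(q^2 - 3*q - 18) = (q + 7)/(q + 3)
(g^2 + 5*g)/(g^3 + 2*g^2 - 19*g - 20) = g/(g^2 - 3*g - 4)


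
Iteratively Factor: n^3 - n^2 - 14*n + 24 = (n - 3)*(n^2 + 2*n - 8) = (n - 3)*(n - 2)*(n + 4)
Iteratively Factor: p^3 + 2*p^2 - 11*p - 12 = (p + 1)*(p^2 + p - 12) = (p + 1)*(p + 4)*(p - 3)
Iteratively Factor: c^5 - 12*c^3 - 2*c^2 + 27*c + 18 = (c + 1)*(c^4 - c^3 - 11*c^2 + 9*c + 18) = (c + 1)^2*(c^3 - 2*c^2 - 9*c + 18) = (c - 2)*(c + 1)^2*(c^2 - 9) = (c - 2)*(c + 1)^2*(c + 3)*(c - 3)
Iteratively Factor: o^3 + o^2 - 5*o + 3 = (o + 3)*(o^2 - 2*o + 1) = (o - 1)*(o + 3)*(o - 1)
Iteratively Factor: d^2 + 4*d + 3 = (d + 1)*(d + 3)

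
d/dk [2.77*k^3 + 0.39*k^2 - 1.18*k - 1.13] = 8.31*k^2 + 0.78*k - 1.18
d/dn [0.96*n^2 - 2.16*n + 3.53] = 1.92*n - 2.16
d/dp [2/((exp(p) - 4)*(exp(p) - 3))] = (14 - 4*exp(p))*exp(p)/(exp(4*p) - 14*exp(3*p) + 73*exp(2*p) - 168*exp(p) + 144)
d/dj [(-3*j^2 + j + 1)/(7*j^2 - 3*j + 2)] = (2*j^2 - 26*j + 5)/(49*j^4 - 42*j^3 + 37*j^2 - 12*j + 4)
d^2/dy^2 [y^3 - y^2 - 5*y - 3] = 6*y - 2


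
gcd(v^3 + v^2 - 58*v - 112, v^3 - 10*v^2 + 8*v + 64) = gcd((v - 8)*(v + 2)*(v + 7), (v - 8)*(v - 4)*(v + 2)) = v^2 - 6*v - 16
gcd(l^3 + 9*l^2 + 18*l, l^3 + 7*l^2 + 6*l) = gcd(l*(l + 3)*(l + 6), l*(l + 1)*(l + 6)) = l^2 + 6*l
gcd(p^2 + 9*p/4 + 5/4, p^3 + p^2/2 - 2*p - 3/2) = p + 1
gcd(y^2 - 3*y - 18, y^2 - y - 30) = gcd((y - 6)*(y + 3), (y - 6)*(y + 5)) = y - 6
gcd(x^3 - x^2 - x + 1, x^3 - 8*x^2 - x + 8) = x^2 - 1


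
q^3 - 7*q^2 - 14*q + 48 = (q - 8)*(q - 2)*(q + 3)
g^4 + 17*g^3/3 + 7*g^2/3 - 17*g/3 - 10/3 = (g - 1)*(g + 2/3)*(g + 1)*(g + 5)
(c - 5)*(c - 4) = c^2 - 9*c + 20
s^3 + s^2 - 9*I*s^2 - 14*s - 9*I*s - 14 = (s + 1)*(s - 7*I)*(s - 2*I)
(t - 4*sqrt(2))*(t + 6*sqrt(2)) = t^2 + 2*sqrt(2)*t - 48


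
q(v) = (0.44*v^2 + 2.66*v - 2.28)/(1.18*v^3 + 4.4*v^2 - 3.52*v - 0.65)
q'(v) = (0.88*v + 2.66)/(1.18*v^3 + 4.4*v^2 - 3.52*v - 0.65) + (-3.54*v^2 - 8.8*v + 3.52)*(0.44*v^2 + 2.66*v - 2.28)/(1.18*v^3 + 4.4*v^2 - 3.52*v - 0.65)^2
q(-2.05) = -0.40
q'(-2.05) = -0.12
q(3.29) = 0.15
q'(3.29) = -0.05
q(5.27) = 0.09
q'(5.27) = -0.02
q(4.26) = 0.11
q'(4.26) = -0.03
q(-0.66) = -1.18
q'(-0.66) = -2.19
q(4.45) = 0.10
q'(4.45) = -0.03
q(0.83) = 1.72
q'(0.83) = -54.45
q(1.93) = 0.26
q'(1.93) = -0.14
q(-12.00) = -0.02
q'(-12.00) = -0.00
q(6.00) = 0.08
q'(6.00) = -0.01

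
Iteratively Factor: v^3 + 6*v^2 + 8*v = (v + 4)*(v^2 + 2*v) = v*(v + 4)*(v + 2)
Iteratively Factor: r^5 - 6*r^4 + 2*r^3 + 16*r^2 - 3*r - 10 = (r - 2)*(r^4 - 4*r^3 - 6*r^2 + 4*r + 5) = (r - 2)*(r + 1)*(r^3 - 5*r^2 - r + 5) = (r - 2)*(r - 1)*(r + 1)*(r^2 - 4*r - 5) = (r - 5)*(r - 2)*(r - 1)*(r + 1)*(r + 1)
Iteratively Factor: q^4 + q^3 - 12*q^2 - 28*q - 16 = (q + 2)*(q^3 - q^2 - 10*q - 8) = (q + 2)^2*(q^2 - 3*q - 4) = (q + 1)*(q + 2)^2*(q - 4)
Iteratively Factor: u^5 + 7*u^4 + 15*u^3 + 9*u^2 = (u + 1)*(u^4 + 6*u^3 + 9*u^2) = u*(u + 1)*(u^3 + 6*u^2 + 9*u) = u*(u + 1)*(u + 3)*(u^2 + 3*u) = u^2*(u + 1)*(u + 3)*(u + 3)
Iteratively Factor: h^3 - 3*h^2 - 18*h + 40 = (h - 2)*(h^2 - h - 20) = (h - 2)*(h + 4)*(h - 5)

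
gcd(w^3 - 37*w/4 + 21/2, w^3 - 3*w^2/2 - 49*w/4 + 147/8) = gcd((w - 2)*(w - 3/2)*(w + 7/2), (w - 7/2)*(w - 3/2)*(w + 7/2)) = w^2 + 2*w - 21/4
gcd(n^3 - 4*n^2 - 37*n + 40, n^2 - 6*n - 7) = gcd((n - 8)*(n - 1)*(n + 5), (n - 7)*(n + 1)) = 1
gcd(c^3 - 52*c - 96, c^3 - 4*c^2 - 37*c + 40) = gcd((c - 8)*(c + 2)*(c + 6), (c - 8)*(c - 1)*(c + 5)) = c - 8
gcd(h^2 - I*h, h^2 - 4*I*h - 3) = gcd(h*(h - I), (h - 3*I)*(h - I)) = h - I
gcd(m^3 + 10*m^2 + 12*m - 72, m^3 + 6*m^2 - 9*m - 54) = m + 6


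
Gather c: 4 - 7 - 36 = -39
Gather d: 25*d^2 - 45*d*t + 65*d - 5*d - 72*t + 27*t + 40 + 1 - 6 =25*d^2 + d*(60 - 45*t) - 45*t + 35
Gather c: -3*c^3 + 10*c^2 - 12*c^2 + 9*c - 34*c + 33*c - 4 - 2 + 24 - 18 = -3*c^3 - 2*c^2 + 8*c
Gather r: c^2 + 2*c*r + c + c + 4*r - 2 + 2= c^2 + 2*c + r*(2*c + 4)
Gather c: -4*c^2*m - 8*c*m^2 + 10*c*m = -4*c^2*m + c*(-8*m^2 + 10*m)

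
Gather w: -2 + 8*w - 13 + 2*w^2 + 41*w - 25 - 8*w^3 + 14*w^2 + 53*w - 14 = -8*w^3 + 16*w^2 + 102*w - 54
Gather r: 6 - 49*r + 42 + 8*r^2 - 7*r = 8*r^2 - 56*r + 48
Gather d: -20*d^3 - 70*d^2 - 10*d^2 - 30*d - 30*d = -20*d^3 - 80*d^2 - 60*d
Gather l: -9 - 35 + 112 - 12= 56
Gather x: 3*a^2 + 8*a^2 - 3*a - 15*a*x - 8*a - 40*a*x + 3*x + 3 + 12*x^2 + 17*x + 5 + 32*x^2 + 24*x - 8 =11*a^2 - 11*a + 44*x^2 + x*(44 - 55*a)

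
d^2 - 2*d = d*(d - 2)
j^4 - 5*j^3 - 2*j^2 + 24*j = j*(j - 4)*(j - 3)*(j + 2)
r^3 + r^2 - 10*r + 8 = (r - 2)*(r - 1)*(r + 4)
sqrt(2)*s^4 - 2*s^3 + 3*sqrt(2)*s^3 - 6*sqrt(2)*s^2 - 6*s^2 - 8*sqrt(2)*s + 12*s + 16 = (s - 2)*(s + 4)*(s - sqrt(2))*(sqrt(2)*s + sqrt(2))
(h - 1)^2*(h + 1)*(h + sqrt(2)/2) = h^4 - h^3 + sqrt(2)*h^3/2 - h^2 - sqrt(2)*h^2/2 - sqrt(2)*h/2 + h + sqrt(2)/2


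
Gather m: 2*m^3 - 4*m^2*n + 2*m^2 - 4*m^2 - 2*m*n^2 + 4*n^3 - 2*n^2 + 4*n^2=2*m^3 + m^2*(-4*n - 2) - 2*m*n^2 + 4*n^3 + 2*n^2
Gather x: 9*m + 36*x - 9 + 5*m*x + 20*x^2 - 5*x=9*m + 20*x^2 + x*(5*m + 31) - 9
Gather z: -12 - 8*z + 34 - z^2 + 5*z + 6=-z^2 - 3*z + 28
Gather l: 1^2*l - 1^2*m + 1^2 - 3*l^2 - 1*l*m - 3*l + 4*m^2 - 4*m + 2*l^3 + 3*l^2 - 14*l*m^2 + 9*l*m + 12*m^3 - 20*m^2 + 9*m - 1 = 2*l^3 + l*(-14*m^2 + 8*m - 2) + 12*m^3 - 16*m^2 + 4*m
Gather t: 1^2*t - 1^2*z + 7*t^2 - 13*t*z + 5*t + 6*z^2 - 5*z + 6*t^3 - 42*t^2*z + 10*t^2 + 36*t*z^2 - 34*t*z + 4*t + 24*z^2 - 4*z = 6*t^3 + t^2*(17 - 42*z) + t*(36*z^2 - 47*z + 10) + 30*z^2 - 10*z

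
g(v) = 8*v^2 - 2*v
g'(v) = 16*v - 2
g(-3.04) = 80.01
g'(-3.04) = -50.64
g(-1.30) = 16.12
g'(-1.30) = -22.80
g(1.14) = 8.12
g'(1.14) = 16.24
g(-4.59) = 177.72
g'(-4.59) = -75.44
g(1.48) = 14.56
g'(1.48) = 21.68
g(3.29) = 80.01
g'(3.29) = 50.64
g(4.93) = 184.58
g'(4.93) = 76.88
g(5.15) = 201.88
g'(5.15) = 80.40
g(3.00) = 66.00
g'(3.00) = 46.00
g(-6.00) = 300.00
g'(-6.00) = -98.00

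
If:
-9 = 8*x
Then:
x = -9/8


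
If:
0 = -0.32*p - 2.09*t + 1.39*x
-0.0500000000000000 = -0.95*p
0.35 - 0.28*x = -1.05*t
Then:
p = 0.05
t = -0.55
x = -0.82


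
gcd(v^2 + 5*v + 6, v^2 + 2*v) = v + 2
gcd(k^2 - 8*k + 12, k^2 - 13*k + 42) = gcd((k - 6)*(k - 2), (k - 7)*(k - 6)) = k - 6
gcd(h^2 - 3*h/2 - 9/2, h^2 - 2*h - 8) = 1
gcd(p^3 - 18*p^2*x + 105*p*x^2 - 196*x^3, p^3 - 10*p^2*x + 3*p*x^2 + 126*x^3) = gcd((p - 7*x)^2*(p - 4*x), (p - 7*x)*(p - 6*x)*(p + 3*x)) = -p + 7*x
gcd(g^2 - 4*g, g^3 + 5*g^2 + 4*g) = g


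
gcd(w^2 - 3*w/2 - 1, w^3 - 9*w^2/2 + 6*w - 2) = w - 2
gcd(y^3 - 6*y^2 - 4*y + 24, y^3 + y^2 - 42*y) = y - 6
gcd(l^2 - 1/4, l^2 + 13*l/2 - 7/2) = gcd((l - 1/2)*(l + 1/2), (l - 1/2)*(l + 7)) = l - 1/2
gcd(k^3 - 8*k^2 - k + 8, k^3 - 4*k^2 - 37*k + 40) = k^2 - 9*k + 8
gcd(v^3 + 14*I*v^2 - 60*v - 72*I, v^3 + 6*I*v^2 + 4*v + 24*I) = v^2 + 8*I*v - 12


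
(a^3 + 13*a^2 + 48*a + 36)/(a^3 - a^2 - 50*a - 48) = (a + 6)/(a - 8)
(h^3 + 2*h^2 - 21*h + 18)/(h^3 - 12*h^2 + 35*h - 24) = (h + 6)/(h - 8)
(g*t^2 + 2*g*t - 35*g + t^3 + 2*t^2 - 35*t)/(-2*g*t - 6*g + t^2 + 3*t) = (-g*t^2 - 2*g*t + 35*g - t^3 - 2*t^2 + 35*t)/(2*g*t + 6*g - t^2 - 3*t)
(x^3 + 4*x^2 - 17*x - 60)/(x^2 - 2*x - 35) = (x^2 - x - 12)/(x - 7)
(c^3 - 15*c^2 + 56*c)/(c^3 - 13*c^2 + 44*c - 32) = c*(c - 7)/(c^2 - 5*c + 4)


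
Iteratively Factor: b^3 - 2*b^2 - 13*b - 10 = (b - 5)*(b^2 + 3*b + 2) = (b - 5)*(b + 1)*(b + 2)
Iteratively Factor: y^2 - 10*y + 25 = (y - 5)*(y - 5)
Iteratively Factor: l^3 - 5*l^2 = (l)*(l^2 - 5*l) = l^2*(l - 5)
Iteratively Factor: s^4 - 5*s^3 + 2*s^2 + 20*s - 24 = (s - 2)*(s^3 - 3*s^2 - 4*s + 12) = (s - 2)^2*(s^2 - s - 6) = (s - 3)*(s - 2)^2*(s + 2)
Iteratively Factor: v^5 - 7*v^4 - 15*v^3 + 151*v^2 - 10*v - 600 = (v + 4)*(v^4 - 11*v^3 + 29*v^2 + 35*v - 150) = (v - 5)*(v + 4)*(v^3 - 6*v^2 - v + 30) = (v - 5)*(v + 2)*(v + 4)*(v^2 - 8*v + 15) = (v - 5)^2*(v + 2)*(v + 4)*(v - 3)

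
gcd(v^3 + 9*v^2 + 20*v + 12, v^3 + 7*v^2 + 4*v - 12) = v^2 + 8*v + 12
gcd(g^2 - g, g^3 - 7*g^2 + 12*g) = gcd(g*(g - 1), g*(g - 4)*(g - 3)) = g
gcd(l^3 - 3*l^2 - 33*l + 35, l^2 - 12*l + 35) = l - 7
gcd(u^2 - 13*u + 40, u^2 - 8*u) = u - 8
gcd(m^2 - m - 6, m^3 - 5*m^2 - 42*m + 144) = m - 3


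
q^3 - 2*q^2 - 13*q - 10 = (q - 5)*(q + 1)*(q + 2)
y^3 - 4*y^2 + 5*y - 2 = (y - 2)*(y - 1)^2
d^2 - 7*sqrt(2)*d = d*(d - 7*sqrt(2))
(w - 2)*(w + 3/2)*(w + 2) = w^3 + 3*w^2/2 - 4*w - 6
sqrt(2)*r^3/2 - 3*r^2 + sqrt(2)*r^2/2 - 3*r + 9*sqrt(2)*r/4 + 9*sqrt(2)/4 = (r - 3*sqrt(2)/2)^2*(sqrt(2)*r/2 + sqrt(2)/2)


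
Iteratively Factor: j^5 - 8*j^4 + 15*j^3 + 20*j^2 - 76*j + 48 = (j + 2)*(j^4 - 10*j^3 + 35*j^2 - 50*j + 24) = (j - 4)*(j + 2)*(j^3 - 6*j^2 + 11*j - 6) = (j - 4)*(j - 3)*(j + 2)*(j^2 - 3*j + 2) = (j - 4)*(j - 3)*(j - 2)*(j + 2)*(j - 1)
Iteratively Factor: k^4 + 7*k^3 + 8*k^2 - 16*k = (k - 1)*(k^3 + 8*k^2 + 16*k) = (k - 1)*(k + 4)*(k^2 + 4*k) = (k - 1)*(k + 4)^2*(k)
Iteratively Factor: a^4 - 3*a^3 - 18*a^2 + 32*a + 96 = (a - 4)*(a^3 + a^2 - 14*a - 24) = (a - 4)*(a + 2)*(a^2 - a - 12) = (a - 4)^2*(a + 2)*(a + 3)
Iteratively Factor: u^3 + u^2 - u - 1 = (u + 1)*(u^2 - 1) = (u + 1)^2*(u - 1)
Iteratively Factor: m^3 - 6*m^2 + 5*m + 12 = (m - 4)*(m^2 - 2*m - 3) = (m - 4)*(m - 3)*(m + 1)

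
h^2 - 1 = (h - 1)*(h + 1)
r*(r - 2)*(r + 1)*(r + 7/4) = r^4 + 3*r^3/4 - 15*r^2/4 - 7*r/2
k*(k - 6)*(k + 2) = k^3 - 4*k^2 - 12*k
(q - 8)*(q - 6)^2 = q^3 - 20*q^2 + 132*q - 288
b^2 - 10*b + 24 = (b - 6)*(b - 4)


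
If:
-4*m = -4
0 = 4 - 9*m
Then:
No Solution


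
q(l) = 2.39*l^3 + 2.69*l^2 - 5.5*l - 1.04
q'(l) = 7.17*l^2 + 5.38*l - 5.5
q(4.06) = 180.92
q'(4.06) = 134.53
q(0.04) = -1.26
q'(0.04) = -5.27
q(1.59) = 6.62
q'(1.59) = 21.18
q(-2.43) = -6.08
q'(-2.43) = 23.76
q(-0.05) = -0.76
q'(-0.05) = -5.75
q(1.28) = 1.34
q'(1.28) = 13.13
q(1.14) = -0.27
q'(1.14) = 9.95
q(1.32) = 1.88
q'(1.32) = 14.09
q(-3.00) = -24.86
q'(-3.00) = 42.89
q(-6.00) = -387.44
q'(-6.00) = 220.34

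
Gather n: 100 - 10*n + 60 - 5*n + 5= 165 - 15*n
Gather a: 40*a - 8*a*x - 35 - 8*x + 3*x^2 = a*(40 - 8*x) + 3*x^2 - 8*x - 35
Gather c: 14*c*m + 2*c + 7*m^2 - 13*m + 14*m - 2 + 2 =c*(14*m + 2) + 7*m^2 + m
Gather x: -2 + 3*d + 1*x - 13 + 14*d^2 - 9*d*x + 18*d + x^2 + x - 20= 14*d^2 + 21*d + x^2 + x*(2 - 9*d) - 35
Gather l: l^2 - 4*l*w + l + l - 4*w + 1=l^2 + l*(2 - 4*w) - 4*w + 1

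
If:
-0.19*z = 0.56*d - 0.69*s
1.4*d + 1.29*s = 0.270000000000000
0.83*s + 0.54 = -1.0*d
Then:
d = -7.19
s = 8.02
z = 50.31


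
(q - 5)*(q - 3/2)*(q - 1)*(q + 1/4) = q^4 - 29*q^3/4 + 97*q^2/8 - 4*q - 15/8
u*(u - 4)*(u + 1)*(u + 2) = u^4 - u^3 - 10*u^2 - 8*u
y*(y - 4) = y^2 - 4*y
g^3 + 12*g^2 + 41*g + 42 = (g + 2)*(g + 3)*(g + 7)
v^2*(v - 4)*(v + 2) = v^4 - 2*v^3 - 8*v^2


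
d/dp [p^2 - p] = 2*p - 1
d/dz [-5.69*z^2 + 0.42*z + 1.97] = 0.42 - 11.38*z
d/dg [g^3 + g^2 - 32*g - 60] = 3*g^2 + 2*g - 32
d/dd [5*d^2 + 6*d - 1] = 10*d + 6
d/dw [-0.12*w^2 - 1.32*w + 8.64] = -0.24*w - 1.32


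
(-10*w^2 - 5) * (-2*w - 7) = 20*w^3 + 70*w^2 + 10*w + 35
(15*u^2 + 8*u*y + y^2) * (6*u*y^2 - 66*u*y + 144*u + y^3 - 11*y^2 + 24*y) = 90*u^3*y^2 - 990*u^3*y + 2160*u^3 + 63*u^2*y^3 - 693*u^2*y^2 + 1512*u^2*y + 14*u*y^4 - 154*u*y^3 + 336*u*y^2 + y^5 - 11*y^4 + 24*y^3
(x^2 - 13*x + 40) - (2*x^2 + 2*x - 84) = -x^2 - 15*x + 124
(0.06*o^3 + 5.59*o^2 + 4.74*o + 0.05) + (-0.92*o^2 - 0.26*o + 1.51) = 0.06*o^3 + 4.67*o^2 + 4.48*o + 1.56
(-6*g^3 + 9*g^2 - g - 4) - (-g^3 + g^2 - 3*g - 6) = -5*g^3 + 8*g^2 + 2*g + 2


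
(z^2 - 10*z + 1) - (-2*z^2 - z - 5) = 3*z^2 - 9*z + 6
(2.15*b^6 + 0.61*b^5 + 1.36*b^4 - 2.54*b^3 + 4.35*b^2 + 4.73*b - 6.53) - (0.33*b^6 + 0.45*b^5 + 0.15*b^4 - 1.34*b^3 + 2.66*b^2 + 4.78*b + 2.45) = 1.82*b^6 + 0.16*b^5 + 1.21*b^4 - 1.2*b^3 + 1.69*b^2 - 0.0499999999999998*b - 8.98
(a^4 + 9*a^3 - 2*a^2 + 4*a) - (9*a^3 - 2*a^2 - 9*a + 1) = a^4 + 13*a - 1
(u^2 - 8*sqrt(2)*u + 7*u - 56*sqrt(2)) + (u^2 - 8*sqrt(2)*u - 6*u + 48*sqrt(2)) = 2*u^2 - 16*sqrt(2)*u + u - 8*sqrt(2)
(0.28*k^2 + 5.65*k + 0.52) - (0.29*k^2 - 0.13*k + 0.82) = -0.00999999999999995*k^2 + 5.78*k - 0.3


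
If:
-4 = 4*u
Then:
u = -1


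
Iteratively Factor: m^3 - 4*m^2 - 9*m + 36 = (m - 3)*(m^2 - m - 12) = (m - 4)*(m - 3)*(m + 3)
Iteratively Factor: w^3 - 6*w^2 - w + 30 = (w + 2)*(w^2 - 8*w + 15) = (w - 5)*(w + 2)*(w - 3)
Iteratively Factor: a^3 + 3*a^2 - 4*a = (a + 4)*(a^2 - a) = (a - 1)*(a + 4)*(a)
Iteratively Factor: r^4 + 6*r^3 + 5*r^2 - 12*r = (r + 4)*(r^3 + 2*r^2 - 3*r) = r*(r + 4)*(r^2 + 2*r - 3) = r*(r + 3)*(r + 4)*(r - 1)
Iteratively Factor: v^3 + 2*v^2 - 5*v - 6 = (v + 1)*(v^2 + v - 6) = (v + 1)*(v + 3)*(v - 2)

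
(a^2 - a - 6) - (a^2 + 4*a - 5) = -5*a - 1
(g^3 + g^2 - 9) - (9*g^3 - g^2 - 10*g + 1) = -8*g^3 + 2*g^2 + 10*g - 10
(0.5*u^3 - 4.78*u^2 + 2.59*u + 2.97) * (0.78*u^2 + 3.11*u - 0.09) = 0.39*u^5 - 2.1734*u^4 - 12.8906*u^3 + 10.8017*u^2 + 9.0036*u - 0.2673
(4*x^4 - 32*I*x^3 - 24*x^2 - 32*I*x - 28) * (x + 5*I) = 4*x^5 - 12*I*x^4 + 136*x^3 - 152*I*x^2 + 132*x - 140*I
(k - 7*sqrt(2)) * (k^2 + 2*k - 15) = k^3 - 7*sqrt(2)*k^2 + 2*k^2 - 14*sqrt(2)*k - 15*k + 105*sqrt(2)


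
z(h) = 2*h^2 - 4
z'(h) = 4*h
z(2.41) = 7.62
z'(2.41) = 9.64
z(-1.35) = -0.36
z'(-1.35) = -5.40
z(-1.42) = 0.03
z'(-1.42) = -5.68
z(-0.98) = -2.08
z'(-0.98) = -3.92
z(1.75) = 2.12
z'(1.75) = 7.00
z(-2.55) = 9.00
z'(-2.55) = -10.20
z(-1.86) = 2.92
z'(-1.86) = -7.44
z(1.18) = -1.22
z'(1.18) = 4.72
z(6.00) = 68.00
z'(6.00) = 24.00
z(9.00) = 158.00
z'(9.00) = 36.00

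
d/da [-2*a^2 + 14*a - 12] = 14 - 4*a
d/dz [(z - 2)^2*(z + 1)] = 3*z*(z - 2)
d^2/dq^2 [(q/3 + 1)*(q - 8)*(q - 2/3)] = 2*q - 34/9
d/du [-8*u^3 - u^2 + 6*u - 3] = -24*u^2 - 2*u + 6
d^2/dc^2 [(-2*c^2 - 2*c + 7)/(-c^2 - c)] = 14*(-3*c^2 - 3*c - 1)/(c^3*(c^3 + 3*c^2 + 3*c + 1))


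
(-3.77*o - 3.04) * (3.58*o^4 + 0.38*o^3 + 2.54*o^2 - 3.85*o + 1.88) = -13.4966*o^5 - 12.3158*o^4 - 10.731*o^3 + 6.7929*o^2 + 4.6164*o - 5.7152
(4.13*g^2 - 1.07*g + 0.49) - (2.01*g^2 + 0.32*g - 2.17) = 2.12*g^2 - 1.39*g + 2.66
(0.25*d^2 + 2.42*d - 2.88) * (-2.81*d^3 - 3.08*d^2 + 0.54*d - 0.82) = -0.7025*d^5 - 7.5702*d^4 + 0.7742*d^3 + 9.9722*d^2 - 3.5396*d + 2.3616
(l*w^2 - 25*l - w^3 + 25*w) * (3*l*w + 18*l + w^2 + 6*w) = 3*l^2*w^3 + 18*l^2*w^2 - 75*l^2*w - 450*l^2 - 2*l*w^4 - 12*l*w^3 + 50*l*w^2 + 300*l*w - w^5 - 6*w^4 + 25*w^3 + 150*w^2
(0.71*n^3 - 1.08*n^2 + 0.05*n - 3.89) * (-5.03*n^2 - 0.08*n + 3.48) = -3.5713*n^5 + 5.3756*n^4 + 2.3057*n^3 + 15.8043*n^2 + 0.4852*n - 13.5372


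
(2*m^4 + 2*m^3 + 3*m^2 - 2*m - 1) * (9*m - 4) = 18*m^5 + 10*m^4 + 19*m^3 - 30*m^2 - m + 4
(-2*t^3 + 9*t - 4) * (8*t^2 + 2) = -16*t^5 + 68*t^3 - 32*t^2 + 18*t - 8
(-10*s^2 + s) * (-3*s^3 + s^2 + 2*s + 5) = 30*s^5 - 13*s^4 - 19*s^3 - 48*s^2 + 5*s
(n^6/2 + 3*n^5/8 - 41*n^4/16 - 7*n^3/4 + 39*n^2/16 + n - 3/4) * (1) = n^6/2 + 3*n^5/8 - 41*n^4/16 - 7*n^3/4 + 39*n^2/16 + n - 3/4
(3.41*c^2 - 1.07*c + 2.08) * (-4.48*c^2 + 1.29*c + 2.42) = -15.2768*c^4 + 9.1925*c^3 - 2.4465*c^2 + 0.0938000000000003*c + 5.0336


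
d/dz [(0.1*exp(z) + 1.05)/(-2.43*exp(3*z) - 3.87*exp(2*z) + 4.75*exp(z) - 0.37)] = (0.486*exp(3*z) + 8.0415*exp(2*z) + 8.127*exp(z) - 5.0245)*exp(z)/(5.9049*exp(6*z) + 18.8082*exp(5*z) - 8.1081*exp(4*z) - 34.9668*exp(3*z) + 25.4263*exp(2*z) - 3.515*exp(z) + 0.1369)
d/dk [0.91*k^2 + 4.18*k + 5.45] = 1.82*k + 4.18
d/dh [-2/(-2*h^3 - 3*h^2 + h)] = 2*(-6*h^2 - 6*h + 1)/(h^2*(2*h^2 + 3*h - 1)^2)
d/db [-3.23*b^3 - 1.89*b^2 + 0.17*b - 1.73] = -9.69*b^2 - 3.78*b + 0.17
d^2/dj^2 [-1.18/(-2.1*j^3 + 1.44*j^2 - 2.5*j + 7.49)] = ((3.3984 - 14.868*j)*(2.1*j^3 - 1.44*j^2 + 2.5*j - 7.49) + 1.18*(6.3*j^2 - 2.88*j + 2.5)*(12.6*j^2 - 5.76*j + 5.0))/(2.1*j^3 - 1.44*j^2 + 2.5*j - 7.49)^3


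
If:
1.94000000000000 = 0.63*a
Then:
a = 3.08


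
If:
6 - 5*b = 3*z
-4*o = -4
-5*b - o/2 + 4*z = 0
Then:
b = 9/14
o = 1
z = 13/14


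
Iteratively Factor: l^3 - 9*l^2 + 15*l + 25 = (l + 1)*(l^2 - 10*l + 25) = (l - 5)*(l + 1)*(l - 5)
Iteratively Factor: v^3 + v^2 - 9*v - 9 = (v + 1)*(v^2 - 9) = (v + 1)*(v + 3)*(v - 3)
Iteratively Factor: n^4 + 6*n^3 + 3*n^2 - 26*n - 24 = (n + 4)*(n^3 + 2*n^2 - 5*n - 6) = (n + 1)*(n + 4)*(n^2 + n - 6) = (n + 1)*(n + 3)*(n + 4)*(n - 2)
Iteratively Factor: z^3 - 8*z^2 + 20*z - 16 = (z - 2)*(z^2 - 6*z + 8) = (z - 2)^2*(z - 4)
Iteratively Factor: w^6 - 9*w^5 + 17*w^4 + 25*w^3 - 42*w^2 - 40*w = (w + 1)*(w^5 - 10*w^4 + 27*w^3 - 2*w^2 - 40*w) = (w - 4)*(w + 1)*(w^4 - 6*w^3 + 3*w^2 + 10*w) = w*(w - 4)*(w + 1)*(w^3 - 6*w^2 + 3*w + 10) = w*(w - 5)*(w - 4)*(w + 1)*(w^2 - w - 2) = w*(w - 5)*(w - 4)*(w + 1)^2*(w - 2)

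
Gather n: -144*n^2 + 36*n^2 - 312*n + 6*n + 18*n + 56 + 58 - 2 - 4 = -108*n^2 - 288*n + 108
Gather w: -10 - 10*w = -10*w - 10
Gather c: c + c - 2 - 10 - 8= 2*c - 20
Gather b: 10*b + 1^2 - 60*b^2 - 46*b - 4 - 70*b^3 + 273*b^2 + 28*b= -70*b^3 + 213*b^2 - 8*b - 3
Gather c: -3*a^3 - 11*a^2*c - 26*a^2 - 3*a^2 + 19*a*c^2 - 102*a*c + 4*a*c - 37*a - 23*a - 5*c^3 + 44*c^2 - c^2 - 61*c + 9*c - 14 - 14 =-3*a^3 - 29*a^2 - 60*a - 5*c^3 + c^2*(19*a + 43) + c*(-11*a^2 - 98*a - 52) - 28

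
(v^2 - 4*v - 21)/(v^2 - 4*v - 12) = (-v^2 + 4*v + 21)/(-v^2 + 4*v + 12)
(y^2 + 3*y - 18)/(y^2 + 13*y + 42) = (y - 3)/(y + 7)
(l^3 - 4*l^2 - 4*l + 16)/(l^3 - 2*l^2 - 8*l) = (l - 2)/l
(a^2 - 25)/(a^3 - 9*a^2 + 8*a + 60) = (a + 5)/(a^2 - 4*a - 12)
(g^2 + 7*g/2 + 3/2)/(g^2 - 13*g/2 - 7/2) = (g + 3)/(g - 7)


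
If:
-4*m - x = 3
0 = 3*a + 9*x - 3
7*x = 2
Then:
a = 1/7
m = -23/28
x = 2/7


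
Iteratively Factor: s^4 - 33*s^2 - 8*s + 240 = (s + 4)*(s^3 - 4*s^2 - 17*s + 60) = (s - 5)*(s + 4)*(s^2 + s - 12) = (s - 5)*(s + 4)^2*(s - 3)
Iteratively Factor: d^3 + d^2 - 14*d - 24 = (d + 2)*(d^2 - d - 12) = (d - 4)*(d + 2)*(d + 3)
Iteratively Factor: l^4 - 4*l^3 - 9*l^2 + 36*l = (l - 3)*(l^3 - l^2 - 12*l) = l*(l - 3)*(l^2 - l - 12) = l*(l - 4)*(l - 3)*(l + 3)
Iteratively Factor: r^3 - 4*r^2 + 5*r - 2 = (r - 1)*(r^2 - 3*r + 2) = (r - 1)^2*(r - 2)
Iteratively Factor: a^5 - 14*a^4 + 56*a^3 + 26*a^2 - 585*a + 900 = (a - 5)*(a^4 - 9*a^3 + 11*a^2 + 81*a - 180) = (a - 5)^2*(a^3 - 4*a^2 - 9*a + 36) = (a - 5)^2*(a - 3)*(a^2 - a - 12) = (a - 5)^2*(a - 3)*(a + 3)*(a - 4)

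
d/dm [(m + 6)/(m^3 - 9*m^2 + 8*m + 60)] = (m^3 - 9*m^2 + 8*m - (m + 6)*(3*m^2 - 18*m + 8) + 60)/(m^3 - 9*m^2 + 8*m + 60)^2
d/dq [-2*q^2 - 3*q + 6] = -4*q - 3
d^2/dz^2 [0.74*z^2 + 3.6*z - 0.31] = 1.48000000000000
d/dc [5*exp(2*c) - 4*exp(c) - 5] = (10*exp(c) - 4)*exp(c)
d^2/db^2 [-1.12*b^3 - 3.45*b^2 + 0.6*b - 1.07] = -6.72*b - 6.9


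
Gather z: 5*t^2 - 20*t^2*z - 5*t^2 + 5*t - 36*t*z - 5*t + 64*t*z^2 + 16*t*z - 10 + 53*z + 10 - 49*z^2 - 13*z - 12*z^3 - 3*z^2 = -12*z^3 + z^2*(64*t - 52) + z*(-20*t^2 - 20*t + 40)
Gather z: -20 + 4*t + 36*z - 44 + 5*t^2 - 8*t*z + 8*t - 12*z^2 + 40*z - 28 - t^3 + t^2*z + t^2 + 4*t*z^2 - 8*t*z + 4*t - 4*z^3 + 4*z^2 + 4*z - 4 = -t^3 + 6*t^2 + 16*t - 4*z^3 + z^2*(4*t - 8) + z*(t^2 - 16*t + 80) - 96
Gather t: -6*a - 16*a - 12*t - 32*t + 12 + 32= -22*a - 44*t + 44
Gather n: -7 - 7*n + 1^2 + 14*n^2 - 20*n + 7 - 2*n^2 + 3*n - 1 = 12*n^2 - 24*n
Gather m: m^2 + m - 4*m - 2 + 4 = m^2 - 3*m + 2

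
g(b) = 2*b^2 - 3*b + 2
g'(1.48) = 2.92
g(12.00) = 254.00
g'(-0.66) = -5.64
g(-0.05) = 2.16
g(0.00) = 2.00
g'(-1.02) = -7.08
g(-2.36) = 20.22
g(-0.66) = 4.85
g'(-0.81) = -6.24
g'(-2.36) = -12.44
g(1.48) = 1.94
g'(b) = 4*b - 3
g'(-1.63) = -9.52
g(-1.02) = 7.14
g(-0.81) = 5.74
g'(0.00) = -3.00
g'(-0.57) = -5.28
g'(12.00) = 45.00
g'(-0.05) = -3.20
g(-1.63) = 12.20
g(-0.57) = 4.36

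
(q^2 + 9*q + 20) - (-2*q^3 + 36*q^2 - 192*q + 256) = 2*q^3 - 35*q^2 + 201*q - 236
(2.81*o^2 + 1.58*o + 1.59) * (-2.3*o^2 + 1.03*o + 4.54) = -6.463*o^4 - 0.7397*o^3 + 10.7278*o^2 + 8.8109*o + 7.2186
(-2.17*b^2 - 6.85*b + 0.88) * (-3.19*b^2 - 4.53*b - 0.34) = 6.9223*b^4 + 31.6816*b^3 + 28.9611*b^2 - 1.6574*b - 0.2992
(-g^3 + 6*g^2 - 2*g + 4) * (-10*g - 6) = 10*g^4 - 54*g^3 - 16*g^2 - 28*g - 24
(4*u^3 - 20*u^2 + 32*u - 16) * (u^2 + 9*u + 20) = 4*u^5 + 16*u^4 - 68*u^3 - 128*u^2 + 496*u - 320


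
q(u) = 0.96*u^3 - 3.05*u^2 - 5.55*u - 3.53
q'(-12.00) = 482.37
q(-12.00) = -2035.01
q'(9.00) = 172.83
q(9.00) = 399.31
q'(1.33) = -8.57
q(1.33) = -14.05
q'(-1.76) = 14.11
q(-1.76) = -8.44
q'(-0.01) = -5.49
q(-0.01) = -3.47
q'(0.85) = -8.65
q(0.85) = -9.86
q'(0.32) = -7.21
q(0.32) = -5.59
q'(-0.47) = -2.05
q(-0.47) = -1.69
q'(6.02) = 62.10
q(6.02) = 61.97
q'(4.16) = 18.91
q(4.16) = -10.29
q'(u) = 2.88*u^2 - 6.1*u - 5.55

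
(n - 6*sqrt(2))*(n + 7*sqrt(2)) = n^2 + sqrt(2)*n - 84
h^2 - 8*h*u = h*(h - 8*u)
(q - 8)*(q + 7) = q^2 - q - 56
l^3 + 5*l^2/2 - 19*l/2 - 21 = (l - 3)*(l + 2)*(l + 7/2)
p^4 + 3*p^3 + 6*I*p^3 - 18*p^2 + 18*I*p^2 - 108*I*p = p*(p - 3)*(p + 6)*(p + 6*I)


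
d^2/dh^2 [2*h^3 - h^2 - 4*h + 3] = 12*h - 2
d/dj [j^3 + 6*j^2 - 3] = 3*j*(j + 4)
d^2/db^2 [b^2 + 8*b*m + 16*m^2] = 2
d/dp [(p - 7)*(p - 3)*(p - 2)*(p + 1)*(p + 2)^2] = 6*p^5 - 35*p^4 - 44*p^3 + 213*p^2 + 140*p - 172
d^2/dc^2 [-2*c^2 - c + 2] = -4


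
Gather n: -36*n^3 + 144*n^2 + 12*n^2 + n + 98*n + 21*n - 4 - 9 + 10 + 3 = -36*n^3 + 156*n^2 + 120*n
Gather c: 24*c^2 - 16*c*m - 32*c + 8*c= 24*c^2 + c*(-16*m - 24)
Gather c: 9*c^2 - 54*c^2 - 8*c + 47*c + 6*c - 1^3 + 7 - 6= -45*c^2 + 45*c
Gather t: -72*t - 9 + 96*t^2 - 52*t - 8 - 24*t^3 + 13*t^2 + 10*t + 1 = -24*t^3 + 109*t^2 - 114*t - 16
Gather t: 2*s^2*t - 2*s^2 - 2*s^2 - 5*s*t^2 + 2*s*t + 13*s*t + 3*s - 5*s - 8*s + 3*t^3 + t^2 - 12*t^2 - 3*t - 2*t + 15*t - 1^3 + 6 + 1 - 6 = -4*s^2 - 10*s + 3*t^3 + t^2*(-5*s - 11) + t*(2*s^2 + 15*s + 10)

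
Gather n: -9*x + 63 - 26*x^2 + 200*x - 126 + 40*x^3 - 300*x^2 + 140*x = 40*x^3 - 326*x^2 + 331*x - 63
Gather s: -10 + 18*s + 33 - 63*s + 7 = 30 - 45*s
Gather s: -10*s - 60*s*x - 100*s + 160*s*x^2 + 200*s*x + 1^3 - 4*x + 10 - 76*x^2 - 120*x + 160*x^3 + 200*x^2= s*(160*x^2 + 140*x - 110) + 160*x^3 + 124*x^2 - 124*x + 11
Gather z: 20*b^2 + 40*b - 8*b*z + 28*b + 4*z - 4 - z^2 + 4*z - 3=20*b^2 + 68*b - z^2 + z*(8 - 8*b) - 7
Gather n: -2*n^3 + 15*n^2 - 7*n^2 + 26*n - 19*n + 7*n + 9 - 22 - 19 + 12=-2*n^3 + 8*n^2 + 14*n - 20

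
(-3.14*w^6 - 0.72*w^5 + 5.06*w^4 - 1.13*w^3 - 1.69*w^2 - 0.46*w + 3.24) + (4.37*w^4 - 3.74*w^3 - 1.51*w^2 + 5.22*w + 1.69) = -3.14*w^6 - 0.72*w^5 + 9.43*w^4 - 4.87*w^3 - 3.2*w^2 + 4.76*w + 4.93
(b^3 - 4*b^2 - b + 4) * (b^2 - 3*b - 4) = b^5 - 7*b^4 + 7*b^3 + 23*b^2 - 8*b - 16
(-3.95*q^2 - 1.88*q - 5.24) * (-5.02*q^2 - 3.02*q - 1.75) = 19.829*q^4 + 21.3666*q^3 + 38.8949*q^2 + 19.1148*q + 9.17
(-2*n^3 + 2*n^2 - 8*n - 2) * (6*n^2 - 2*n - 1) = -12*n^5 + 16*n^4 - 50*n^3 + 2*n^2 + 12*n + 2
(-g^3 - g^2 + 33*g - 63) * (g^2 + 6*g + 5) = -g^5 - 7*g^4 + 22*g^3 + 130*g^2 - 213*g - 315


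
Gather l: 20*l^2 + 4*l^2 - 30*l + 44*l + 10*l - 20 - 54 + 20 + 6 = 24*l^2 + 24*l - 48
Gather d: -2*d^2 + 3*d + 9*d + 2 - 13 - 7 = -2*d^2 + 12*d - 18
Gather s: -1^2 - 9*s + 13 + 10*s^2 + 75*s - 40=10*s^2 + 66*s - 28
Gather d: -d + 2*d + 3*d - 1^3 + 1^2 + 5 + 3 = 4*d + 8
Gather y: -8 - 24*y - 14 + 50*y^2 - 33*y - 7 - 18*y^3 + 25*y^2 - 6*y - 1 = -18*y^3 + 75*y^2 - 63*y - 30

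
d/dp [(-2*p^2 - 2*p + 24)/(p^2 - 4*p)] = 2*(5*p^2 - 24*p + 48)/(p^2*(p^2 - 8*p + 16))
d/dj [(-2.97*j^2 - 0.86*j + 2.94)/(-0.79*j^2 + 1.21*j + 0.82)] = (-4.2731*j^2 - 0.2256*j - 4.2626)/(0.6241*j^4 - 1.9118*j^3 + 0.1685*j^2 + 1.9844*j + 0.6724)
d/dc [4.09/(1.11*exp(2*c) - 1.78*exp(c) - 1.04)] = (7.2802 - 9.0798*exp(c))*exp(c)/(-1.11*exp(2*c) + 1.78*exp(c) + 1.04)^2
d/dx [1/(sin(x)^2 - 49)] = -2*sin(x)*cos(x)/(sin(x)^2 - 49)^2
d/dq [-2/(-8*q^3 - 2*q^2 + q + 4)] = 2*(-24*q^2 - 4*q + 1)/(8*q^3 + 2*q^2 - q - 4)^2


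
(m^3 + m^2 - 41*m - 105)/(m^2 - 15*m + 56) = (m^2 + 8*m + 15)/(m - 8)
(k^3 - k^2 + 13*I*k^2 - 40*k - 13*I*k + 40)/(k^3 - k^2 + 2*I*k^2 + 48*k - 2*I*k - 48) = (k + 5*I)/(k - 6*I)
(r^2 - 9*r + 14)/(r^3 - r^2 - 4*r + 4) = (r - 7)/(r^2 + r - 2)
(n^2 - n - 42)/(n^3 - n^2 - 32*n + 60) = (n - 7)/(n^2 - 7*n + 10)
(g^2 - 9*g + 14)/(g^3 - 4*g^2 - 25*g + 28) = (g - 2)/(g^2 + 3*g - 4)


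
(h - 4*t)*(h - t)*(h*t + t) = h^3*t - 5*h^2*t^2 + h^2*t + 4*h*t^3 - 5*h*t^2 + 4*t^3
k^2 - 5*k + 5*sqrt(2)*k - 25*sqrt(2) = (k - 5)*(k + 5*sqrt(2))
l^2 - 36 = (l - 6)*(l + 6)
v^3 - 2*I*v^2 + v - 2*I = (v - 2*I)*(v - I)*(v + I)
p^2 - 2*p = p*(p - 2)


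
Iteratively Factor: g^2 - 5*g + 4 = (g - 4)*(g - 1)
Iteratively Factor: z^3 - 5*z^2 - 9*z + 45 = (z - 3)*(z^2 - 2*z - 15) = (z - 3)*(z + 3)*(z - 5)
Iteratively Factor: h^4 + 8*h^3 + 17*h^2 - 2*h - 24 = (h + 4)*(h^3 + 4*h^2 + h - 6) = (h + 2)*(h + 4)*(h^2 + 2*h - 3) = (h - 1)*(h + 2)*(h + 4)*(h + 3)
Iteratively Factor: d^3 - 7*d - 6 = (d + 2)*(d^2 - 2*d - 3) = (d - 3)*(d + 2)*(d + 1)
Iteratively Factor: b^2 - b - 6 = (b + 2)*(b - 3)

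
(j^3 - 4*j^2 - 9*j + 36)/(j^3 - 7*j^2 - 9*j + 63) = (j - 4)/(j - 7)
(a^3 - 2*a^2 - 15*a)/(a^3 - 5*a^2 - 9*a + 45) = a/(a - 3)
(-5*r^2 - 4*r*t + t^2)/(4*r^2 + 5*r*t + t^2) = (-5*r + t)/(4*r + t)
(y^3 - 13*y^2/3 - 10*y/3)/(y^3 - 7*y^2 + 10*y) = (y + 2/3)/(y - 2)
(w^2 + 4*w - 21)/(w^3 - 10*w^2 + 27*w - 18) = (w + 7)/(w^2 - 7*w + 6)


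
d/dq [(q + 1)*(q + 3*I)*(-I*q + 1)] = -3*I*q^2 + 2*q*(4 - I) + 4 + 3*I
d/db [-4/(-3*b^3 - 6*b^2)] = 4*(-3*b - 4)/(3*b^3*(b + 2)^2)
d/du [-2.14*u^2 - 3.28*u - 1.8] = -4.28*u - 3.28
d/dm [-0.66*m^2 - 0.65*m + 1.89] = -1.32*m - 0.65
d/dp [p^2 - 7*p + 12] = 2*p - 7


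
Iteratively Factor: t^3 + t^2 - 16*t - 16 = (t + 4)*(t^2 - 3*t - 4) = (t + 1)*(t + 4)*(t - 4)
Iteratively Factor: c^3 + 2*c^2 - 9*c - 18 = (c + 3)*(c^2 - c - 6) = (c - 3)*(c + 3)*(c + 2)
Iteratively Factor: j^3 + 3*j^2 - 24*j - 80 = (j + 4)*(j^2 - j - 20) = (j - 5)*(j + 4)*(j + 4)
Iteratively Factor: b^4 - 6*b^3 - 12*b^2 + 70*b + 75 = (b + 3)*(b^3 - 9*b^2 + 15*b + 25) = (b + 1)*(b + 3)*(b^2 - 10*b + 25) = (b - 5)*(b + 1)*(b + 3)*(b - 5)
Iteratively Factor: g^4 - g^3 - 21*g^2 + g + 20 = (g + 1)*(g^3 - 2*g^2 - 19*g + 20) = (g + 1)*(g + 4)*(g^2 - 6*g + 5) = (g - 5)*(g + 1)*(g + 4)*(g - 1)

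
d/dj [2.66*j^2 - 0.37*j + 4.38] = 5.32*j - 0.37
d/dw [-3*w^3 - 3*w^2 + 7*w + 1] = -9*w^2 - 6*w + 7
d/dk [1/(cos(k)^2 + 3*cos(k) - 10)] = (2*cos(k) + 3)*sin(k)/(cos(k)^2 + 3*cos(k) - 10)^2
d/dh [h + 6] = 1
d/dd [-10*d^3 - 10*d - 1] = -30*d^2 - 10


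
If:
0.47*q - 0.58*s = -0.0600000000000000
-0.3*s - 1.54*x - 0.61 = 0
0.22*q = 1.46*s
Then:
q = -0.16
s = -0.02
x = -0.39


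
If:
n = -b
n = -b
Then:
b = -n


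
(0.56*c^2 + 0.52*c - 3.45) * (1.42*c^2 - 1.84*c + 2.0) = 0.7952*c^4 - 0.292*c^3 - 4.7358*c^2 + 7.388*c - 6.9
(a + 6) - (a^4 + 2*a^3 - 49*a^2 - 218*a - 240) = -a^4 - 2*a^3 + 49*a^2 + 219*a + 246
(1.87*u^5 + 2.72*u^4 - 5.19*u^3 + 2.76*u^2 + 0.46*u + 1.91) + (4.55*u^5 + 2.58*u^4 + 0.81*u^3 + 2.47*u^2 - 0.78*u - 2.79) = 6.42*u^5 + 5.3*u^4 - 4.38*u^3 + 5.23*u^2 - 0.32*u - 0.88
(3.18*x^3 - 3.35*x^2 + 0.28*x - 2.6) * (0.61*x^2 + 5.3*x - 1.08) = 1.9398*x^5 + 14.8105*x^4 - 21.0186*x^3 + 3.516*x^2 - 14.0824*x + 2.808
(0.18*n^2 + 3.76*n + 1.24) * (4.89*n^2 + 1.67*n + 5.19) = 0.8802*n^4 + 18.687*n^3 + 13.277*n^2 + 21.5852*n + 6.4356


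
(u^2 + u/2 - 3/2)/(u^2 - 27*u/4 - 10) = 2*(-2*u^2 - u + 3)/(-4*u^2 + 27*u + 40)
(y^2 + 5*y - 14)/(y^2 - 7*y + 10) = (y + 7)/(y - 5)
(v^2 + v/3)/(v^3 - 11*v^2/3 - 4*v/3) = 1/(v - 4)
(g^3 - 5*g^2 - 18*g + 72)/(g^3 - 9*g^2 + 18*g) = (g + 4)/g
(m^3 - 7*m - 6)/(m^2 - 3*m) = m + 3 + 2/m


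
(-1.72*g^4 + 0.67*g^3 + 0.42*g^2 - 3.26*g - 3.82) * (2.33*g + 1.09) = -4.0076*g^5 - 0.3137*g^4 + 1.7089*g^3 - 7.138*g^2 - 12.454*g - 4.1638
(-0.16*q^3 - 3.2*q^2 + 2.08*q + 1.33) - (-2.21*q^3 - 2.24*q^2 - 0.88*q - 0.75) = 2.05*q^3 - 0.96*q^2 + 2.96*q + 2.08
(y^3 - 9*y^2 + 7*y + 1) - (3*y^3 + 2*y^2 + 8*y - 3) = -2*y^3 - 11*y^2 - y + 4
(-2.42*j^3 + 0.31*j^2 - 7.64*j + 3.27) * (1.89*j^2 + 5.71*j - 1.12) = -4.5738*j^5 - 13.2323*j^4 - 9.9591*j^3 - 37.7913*j^2 + 27.2285*j - 3.6624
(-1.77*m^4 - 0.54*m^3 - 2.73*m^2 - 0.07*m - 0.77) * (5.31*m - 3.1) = -9.3987*m^5 + 2.6196*m^4 - 12.8223*m^3 + 8.0913*m^2 - 3.8717*m + 2.387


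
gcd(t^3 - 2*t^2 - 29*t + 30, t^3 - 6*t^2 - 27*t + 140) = t + 5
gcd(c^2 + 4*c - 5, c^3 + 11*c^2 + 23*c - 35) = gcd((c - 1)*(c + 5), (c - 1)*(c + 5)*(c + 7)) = c^2 + 4*c - 5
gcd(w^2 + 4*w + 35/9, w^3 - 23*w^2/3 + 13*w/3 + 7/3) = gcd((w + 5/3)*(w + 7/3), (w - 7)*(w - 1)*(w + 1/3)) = 1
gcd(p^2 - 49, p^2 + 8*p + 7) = p + 7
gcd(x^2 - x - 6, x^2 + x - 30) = 1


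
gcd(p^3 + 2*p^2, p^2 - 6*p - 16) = p + 2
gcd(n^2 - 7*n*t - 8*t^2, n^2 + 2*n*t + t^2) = n + t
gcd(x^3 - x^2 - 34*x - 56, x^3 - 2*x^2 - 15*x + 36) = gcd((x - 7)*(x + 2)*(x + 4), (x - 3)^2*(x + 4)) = x + 4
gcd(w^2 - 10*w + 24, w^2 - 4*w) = w - 4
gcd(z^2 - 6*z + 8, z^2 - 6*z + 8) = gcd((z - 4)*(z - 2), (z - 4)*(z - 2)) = z^2 - 6*z + 8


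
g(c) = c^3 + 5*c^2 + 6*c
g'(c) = 3*c^2 + 10*c + 6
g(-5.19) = -36.26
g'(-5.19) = 34.91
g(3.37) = 115.28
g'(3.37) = 73.77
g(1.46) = 22.53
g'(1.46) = 26.99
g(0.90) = 10.18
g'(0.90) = 17.43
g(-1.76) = -0.52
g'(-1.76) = -2.31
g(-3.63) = -3.73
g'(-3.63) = 9.23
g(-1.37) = -1.41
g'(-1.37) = -2.07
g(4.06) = 173.70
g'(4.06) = 96.05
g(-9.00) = -378.00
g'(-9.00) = 159.00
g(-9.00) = -378.00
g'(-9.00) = 159.00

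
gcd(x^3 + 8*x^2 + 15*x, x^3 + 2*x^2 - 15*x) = x^2 + 5*x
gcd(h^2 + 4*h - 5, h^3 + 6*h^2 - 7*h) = h - 1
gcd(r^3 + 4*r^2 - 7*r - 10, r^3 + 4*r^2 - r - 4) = r + 1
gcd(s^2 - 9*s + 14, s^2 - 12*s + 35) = s - 7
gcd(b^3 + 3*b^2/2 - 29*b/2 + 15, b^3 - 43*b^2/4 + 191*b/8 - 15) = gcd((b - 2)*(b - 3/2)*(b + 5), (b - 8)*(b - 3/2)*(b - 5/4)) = b - 3/2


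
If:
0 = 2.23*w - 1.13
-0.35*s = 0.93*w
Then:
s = -1.35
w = 0.51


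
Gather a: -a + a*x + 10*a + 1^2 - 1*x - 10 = a*(x + 9) - x - 9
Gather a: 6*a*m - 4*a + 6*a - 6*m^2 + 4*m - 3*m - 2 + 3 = a*(6*m + 2) - 6*m^2 + m + 1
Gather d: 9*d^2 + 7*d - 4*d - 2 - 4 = 9*d^2 + 3*d - 6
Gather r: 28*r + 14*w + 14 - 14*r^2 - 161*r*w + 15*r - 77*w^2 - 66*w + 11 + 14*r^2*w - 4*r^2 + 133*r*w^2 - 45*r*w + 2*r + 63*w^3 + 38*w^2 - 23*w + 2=r^2*(14*w - 18) + r*(133*w^2 - 206*w + 45) + 63*w^3 - 39*w^2 - 75*w + 27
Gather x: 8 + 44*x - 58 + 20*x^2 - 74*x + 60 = 20*x^2 - 30*x + 10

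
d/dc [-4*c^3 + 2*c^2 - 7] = 4*c*(1 - 3*c)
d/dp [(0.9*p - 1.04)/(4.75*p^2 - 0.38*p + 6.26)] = (-4.275*p^2 + 9.88*p + 5.2388)/(22.5625*p^4 - 3.61*p^3 + 59.6144*p^2 - 4.7576*p + 39.1876)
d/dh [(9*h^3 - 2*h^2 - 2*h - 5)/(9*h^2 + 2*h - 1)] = (81*h^4 + 36*h^3 - 13*h^2 + 94*h + 12)/(81*h^4 + 36*h^3 - 14*h^2 - 4*h + 1)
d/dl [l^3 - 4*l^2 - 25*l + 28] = 3*l^2 - 8*l - 25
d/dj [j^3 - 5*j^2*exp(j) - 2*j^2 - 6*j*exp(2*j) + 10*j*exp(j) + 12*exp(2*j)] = -5*j^2*exp(j) + 3*j^2 - 12*j*exp(2*j) - 4*j + 18*exp(2*j) + 10*exp(j)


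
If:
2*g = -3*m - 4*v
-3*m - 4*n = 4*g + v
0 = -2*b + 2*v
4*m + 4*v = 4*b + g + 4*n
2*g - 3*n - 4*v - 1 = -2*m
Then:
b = -4/79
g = 20/79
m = -8/79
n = -13/79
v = -4/79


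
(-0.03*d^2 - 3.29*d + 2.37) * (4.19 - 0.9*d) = 0.027*d^3 + 2.8353*d^2 - 15.9181*d + 9.9303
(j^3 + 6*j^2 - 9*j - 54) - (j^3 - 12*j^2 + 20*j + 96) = 18*j^2 - 29*j - 150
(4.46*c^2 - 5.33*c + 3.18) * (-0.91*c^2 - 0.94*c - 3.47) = -4.0586*c^4 + 0.6579*c^3 - 13.3598*c^2 + 15.5059*c - 11.0346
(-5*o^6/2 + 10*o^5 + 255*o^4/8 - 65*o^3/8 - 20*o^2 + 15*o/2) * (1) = -5*o^6/2 + 10*o^5 + 255*o^4/8 - 65*o^3/8 - 20*o^2 + 15*o/2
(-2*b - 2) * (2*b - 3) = -4*b^2 + 2*b + 6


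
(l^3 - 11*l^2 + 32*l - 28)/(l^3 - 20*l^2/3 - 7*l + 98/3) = 3*(l - 2)/(3*l + 7)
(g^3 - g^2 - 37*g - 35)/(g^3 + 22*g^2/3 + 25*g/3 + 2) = 3*(g^2 - 2*g - 35)/(3*g^2 + 19*g + 6)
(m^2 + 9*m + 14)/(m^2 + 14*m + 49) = (m + 2)/(m + 7)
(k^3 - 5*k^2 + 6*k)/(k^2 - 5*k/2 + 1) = 2*k*(k - 3)/(2*k - 1)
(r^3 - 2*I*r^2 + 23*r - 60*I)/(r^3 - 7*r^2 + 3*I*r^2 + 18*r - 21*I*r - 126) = (r^2 + I*r + 20)/(r^2 + r*(-7 + 6*I) - 42*I)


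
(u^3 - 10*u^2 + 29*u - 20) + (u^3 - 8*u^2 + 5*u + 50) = 2*u^3 - 18*u^2 + 34*u + 30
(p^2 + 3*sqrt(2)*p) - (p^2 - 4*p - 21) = 4*p + 3*sqrt(2)*p + 21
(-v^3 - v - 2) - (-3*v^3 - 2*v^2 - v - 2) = 2*v^3 + 2*v^2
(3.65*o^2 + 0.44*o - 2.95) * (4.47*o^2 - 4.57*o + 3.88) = 16.3155*o^4 - 14.7137*o^3 - 1.0353*o^2 + 15.1887*o - 11.446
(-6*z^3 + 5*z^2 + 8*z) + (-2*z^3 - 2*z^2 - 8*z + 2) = -8*z^3 + 3*z^2 + 2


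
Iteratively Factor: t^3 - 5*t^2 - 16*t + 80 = (t - 4)*(t^2 - t - 20) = (t - 5)*(t - 4)*(t + 4)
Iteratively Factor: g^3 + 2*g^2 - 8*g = (g - 2)*(g^2 + 4*g) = g*(g - 2)*(g + 4)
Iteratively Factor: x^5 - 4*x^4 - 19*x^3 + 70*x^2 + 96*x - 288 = (x - 4)*(x^4 - 19*x^2 - 6*x + 72) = (x - 4)*(x - 2)*(x^3 + 2*x^2 - 15*x - 36) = (x - 4)*(x - 2)*(x + 3)*(x^2 - x - 12) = (x - 4)*(x - 2)*(x + 3)^2*(x - 4)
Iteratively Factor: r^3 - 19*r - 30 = (r + 3)*(r^2 - 3*r - 10) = (r + 2)*(r + 3)*(r - 5)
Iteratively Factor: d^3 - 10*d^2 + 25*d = (d - 5)*(d^2 - 5*d) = d*(d - 5)*(d - 5)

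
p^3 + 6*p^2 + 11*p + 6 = (p + 1)*(p + 2)*(p + 3)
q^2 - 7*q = q*(q - 7)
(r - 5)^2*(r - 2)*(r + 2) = r^4 - 10*r^3 + 21*r^2 + 40*r - 100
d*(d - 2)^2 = d^3 - 4*d^2 + 4*d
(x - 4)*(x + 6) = x^2 + 2*x - 24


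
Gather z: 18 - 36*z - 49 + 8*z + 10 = -28*z - 21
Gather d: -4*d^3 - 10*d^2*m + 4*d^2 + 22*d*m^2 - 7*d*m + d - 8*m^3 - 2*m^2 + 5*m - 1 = -4*d^3 + d^2*(4 - 10*m) + d*(22*m^2 - 7*m + 1) - 8*m^3 - 2*m^2 + 5*m - 1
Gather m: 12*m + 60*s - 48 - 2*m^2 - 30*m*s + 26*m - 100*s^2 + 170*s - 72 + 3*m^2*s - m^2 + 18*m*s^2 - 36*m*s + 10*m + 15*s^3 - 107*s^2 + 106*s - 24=m^2*(3*s - 3) + m*(18*s^2 - 66*s + 48) + 15*s^3 - 207*s^2 + 336*s - 144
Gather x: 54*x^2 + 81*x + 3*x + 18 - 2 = 54*x^2 + 84*x + 16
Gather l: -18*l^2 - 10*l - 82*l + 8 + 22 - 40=-18*l^2 - 92*l - 10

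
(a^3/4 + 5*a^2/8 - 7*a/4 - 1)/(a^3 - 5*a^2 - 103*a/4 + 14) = (2*a^3 + 5*a^2 - 14*a - 8)/(2*(4*a^3 - 20*a^2 - 103*a + 56))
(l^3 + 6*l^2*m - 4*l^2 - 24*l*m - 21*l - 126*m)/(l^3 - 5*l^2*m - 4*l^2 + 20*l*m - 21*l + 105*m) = (l + 6*m)/(l - 5*m)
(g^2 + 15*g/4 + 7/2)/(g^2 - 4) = (g + 7/4)/(g - 2)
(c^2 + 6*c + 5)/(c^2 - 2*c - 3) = (c + 5)/(c - 3)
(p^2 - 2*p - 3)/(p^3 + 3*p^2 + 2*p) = (p - 3)/(p*(p + 2))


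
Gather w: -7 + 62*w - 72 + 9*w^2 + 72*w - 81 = 9*w^2 + 134*w - 160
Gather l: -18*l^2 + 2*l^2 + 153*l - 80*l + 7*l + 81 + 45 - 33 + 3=-16*l^2 + 80*l + 96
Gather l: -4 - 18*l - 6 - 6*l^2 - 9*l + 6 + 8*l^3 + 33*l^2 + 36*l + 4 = 8*l^3 + 27*l^2 + 9*l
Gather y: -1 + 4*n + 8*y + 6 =4*n + 8*y + 5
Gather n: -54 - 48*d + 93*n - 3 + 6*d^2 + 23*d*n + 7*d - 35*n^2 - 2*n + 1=6*d^2 - 41*d - 35*n^2 + n*(23*d + 91) - 56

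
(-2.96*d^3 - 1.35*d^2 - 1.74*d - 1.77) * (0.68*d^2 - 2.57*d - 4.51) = -2.0128*d^5 + 6.6892*d^4 + 15.6359*d^3 + 9.3567*d^2 + 12.3963*d + 7.9827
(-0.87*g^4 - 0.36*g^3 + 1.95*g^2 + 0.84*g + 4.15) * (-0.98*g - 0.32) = 0.8526*g^5 + 0.6312*g^4 - 1.7958*g^3 - 1.4472*g^2 - 4.3358*g - 1.328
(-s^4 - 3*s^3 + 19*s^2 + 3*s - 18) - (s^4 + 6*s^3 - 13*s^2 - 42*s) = -2*s^4 - 9*s^3 + 32*s^2 + 45*s - 18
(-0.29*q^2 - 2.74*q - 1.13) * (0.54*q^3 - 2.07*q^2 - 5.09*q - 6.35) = -0.1566*q^5 - 0.8793*q^4 + 6.5377*q^3 + 18.1272*q^2 + 23.1507*q + 7.1755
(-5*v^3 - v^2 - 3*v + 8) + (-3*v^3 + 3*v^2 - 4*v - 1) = -8*v^3 + 2*v^2 - 7*v + 7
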